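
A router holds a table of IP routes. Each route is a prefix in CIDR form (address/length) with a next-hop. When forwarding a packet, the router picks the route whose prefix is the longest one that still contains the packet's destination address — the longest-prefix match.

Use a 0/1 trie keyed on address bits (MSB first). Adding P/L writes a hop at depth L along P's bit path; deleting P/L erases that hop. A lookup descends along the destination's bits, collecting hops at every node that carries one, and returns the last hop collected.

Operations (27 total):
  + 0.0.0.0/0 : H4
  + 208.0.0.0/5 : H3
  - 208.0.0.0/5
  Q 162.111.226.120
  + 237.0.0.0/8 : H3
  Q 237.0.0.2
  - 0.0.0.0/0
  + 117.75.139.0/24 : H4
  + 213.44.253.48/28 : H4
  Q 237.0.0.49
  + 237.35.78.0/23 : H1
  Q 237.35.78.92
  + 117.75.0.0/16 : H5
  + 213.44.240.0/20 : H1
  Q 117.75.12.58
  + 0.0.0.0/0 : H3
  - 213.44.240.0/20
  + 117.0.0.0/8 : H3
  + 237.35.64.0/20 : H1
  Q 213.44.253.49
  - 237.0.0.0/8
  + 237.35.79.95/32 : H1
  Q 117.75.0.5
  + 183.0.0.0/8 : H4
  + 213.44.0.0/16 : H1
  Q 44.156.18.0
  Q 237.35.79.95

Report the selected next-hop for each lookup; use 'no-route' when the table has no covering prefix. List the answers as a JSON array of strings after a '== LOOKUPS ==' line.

Trace:
  + 0.0.0.0/0 (H4) depth=0
  + 208.0.0.0/5 (H3) depth=5
  - 208.0.0.0/5 clear@5
  lookup 162.111.226.120: bits 1 walk d0:H4→d1:- -> H4
  + 237.0.0.0/8 (H3) depth=8
  lookup 237.0.0.2: bits 11101101 walk d0:H4→d1:-→d2:-→d3:-→d4:-→d5:-→d6:-→d7:-→d8:H3 -> H3
  - 0.0.0.0/0 clear@0
  + 117.75.139.0/24 (H4) depth=24
  + 213.44.253.48/28 (H4) depth=28
  lookup 237.0.0.49: bits 11101101 walk d0:-→d1:-→d2:-→d3:-→d4:-→d5:-→d6:-→d7:-→d8:H3 -> H3
  + 237.35.78.0/23 (H1) depth=23
  lookup 237.35.78.92: bits 11101101001000110100111 walk d0:-→d1:-→d2:-→d3:-→d4:-→d5:-→d6:-→d7:-→d8:H3→d9:-→d10:-→d11:-→d12:-→d13:-→d14:-→d15:-→d16:-→d17:-→d18:-→d19:-→d20:-→d21:-→d22:-→d23:H1 -> H1
  + 117.75.0.0/16 (H5) depth=16
  + 213.44.240.0/20 (H1) depth=20
  lookup 117.75.12.58: bits 0111010101001011 walk d0:-→d1:-→d2:-→d3:-→d4:-→d5:-→d6:-→d7:-→d8:-→d9:-→d10:-→d11:-→d12:-→d13:-→d14:-→d15:-→d16:H5 -> H5
  + 0.0.0.0/0 (H3) depth=0
  - 213.44.240.0/20 clear@20
  + 117.0.0.0/8 (H3) depth=8
  + 237.35.64.0/20 (H1) depth=20
  lookup 213.44.253.49: bits 1101010100101100111111010011 walk d0:H3→d1:-→d2:-→d3:-→d4:-→d5:-→d6:-→d7:-→d8:-→d9:-→d10:-→d11:-→d12:-→d13:-→d14:-→d15:-→d16:-→d17:-→d18:-→d19:-→d20:-→d21:-→d22:-→d23:-→d24:-→d25:-→d26:-→d27:-→d28:H4 -> H4
  - 237.0.0.0/8 clear@8
  + 237.35.79.95/32 (H1) depth=32
  lookup 117.75.0.5: bits 0111010101001011 walk d0:H3→d1:-→d2:-→d3:-→d4:-→d5:-→d6:-→d7:-→d8:H3→d9:-→d10:-→d11:-→d12:-→d13:-→d14:-→d15:-→d16:H5 -> H5
  + 183.0.0.0/8 (H4) depth=8
  + 213.44.0.0/16 (H1) depth=16
  lookup 44.156.18.0: bits 0 walk d0:H3→d1:- -> H3
  lookup 237.35.79.95: bits 11101101001000110100111101011111 walk d0:H3→d1:-→d2:-→d3:-→d4:-→d5:-→d6:-→d7:-→d8:-→d9:-→d10:-→d11:-→d12:-→d13:-→d14:-→d15:-→d16:-→d17:-→d18:-→d19:-→d20:H1→d21:-→d22:-→d23:H1→d24:-→d25:-→d26:-→d27:-→d28:-→d29:-→d30:-→d31:-→d32:H1 -> H1

== LOOKUPS ==
["H4","H3","H3","H1","H5","H4","H5","H3","H1"]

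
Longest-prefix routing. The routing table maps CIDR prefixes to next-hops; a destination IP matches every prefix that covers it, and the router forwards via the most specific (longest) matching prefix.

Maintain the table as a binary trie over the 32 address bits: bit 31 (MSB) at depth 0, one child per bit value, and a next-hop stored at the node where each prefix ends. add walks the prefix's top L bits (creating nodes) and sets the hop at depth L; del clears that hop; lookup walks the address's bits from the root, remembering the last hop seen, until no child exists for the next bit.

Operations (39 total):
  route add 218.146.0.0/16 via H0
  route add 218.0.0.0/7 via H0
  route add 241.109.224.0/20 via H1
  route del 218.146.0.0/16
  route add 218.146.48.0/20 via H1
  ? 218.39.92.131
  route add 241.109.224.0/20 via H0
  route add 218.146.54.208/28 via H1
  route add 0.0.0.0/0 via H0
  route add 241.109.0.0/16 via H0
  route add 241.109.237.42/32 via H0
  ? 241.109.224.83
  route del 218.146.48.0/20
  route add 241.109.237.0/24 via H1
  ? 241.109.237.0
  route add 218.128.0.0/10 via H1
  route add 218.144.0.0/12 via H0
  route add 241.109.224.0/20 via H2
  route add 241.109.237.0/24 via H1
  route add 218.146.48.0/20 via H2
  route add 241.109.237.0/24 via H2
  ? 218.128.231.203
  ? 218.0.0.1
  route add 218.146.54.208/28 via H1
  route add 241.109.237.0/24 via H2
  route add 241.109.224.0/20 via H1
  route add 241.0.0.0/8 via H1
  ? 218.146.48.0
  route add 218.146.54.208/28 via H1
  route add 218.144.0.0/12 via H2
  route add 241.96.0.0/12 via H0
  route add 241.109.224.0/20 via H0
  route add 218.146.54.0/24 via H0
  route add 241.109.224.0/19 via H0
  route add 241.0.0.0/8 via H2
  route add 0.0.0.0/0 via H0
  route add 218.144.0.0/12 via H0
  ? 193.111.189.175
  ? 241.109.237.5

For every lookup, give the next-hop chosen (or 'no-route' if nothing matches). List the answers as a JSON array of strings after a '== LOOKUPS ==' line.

Apply in order:
  + 218.146.0.0/16 (H0) depth=16
  + 218.0.0.0/7 (H0) depth=7
  + 241.109.224.0/20 (H1) depth=20
  del 218.146.0.0/16 (clear depth 16)
  + 218.146.48.0/20 (H1) depth=20
  lookup 218.39.92.131: bits 11011010 walk d0:-→d1:-→d2:-→d3:-→d4:-→d5:-→d6:-→d7:H0→d8:- -> H0
  + 241.109.224.0/20 (H0) depth=20
  + 218.146.54.208/28 (H1) depth=28
  + 0.0.0.0/0 (H0) depth=0
  + 241.109.0.0/16 (H0) depth=16
  + 241.109.237.42/32 (H0) depth=32
  lookup 241.109.224.83: bits 11110001011011011110 walk d0:H0→d1:-→d2:-→d3:-→d4:-→d5:-→d6:-→d7:-→d8:-→d9:-→d10:-→d11:-→d12:-→d13:-→d14:-→d15:-→d16:H0→d17:-→d18:-→d19:-→d20:H0 -> H0
  del 218.146.48.0/20 (clear depth 20)
  + 241.109.237.0/24 (H1) depth=24
  lookup 241.109.237.0: bits 11110001011011011110110100 walk d0:H0→d1:-→d2:-→d3:-→d4:-→d5:-→d6:-→d7:-→d8:-→d9:-→d10:-→d11:-→d12:-→d13:-→d14:-→d15:-→d16:H0→d17:-→d18:-→d19:-→d20:H0→d21:-→d22:-→d23:-→d24:H1→d25:-→d26:- -> H1
  + 218.128.0.0/10 (H1) depth=10
  + 218.144.0.0/12 (H0) depth=12
  + 241.109.224.0/20 (H2) depth=20
  + 241.109.237.0/24 (H1) depth=24
  + 218.146.48.0/20 (H2) depth=20
  + 241.109.237.0/24 (H2) depth=24
  lookup 218.128.231.203: bits 11011010100 walk d0:H0→d1:-→d2:-→d3:-→d4:-→d5:-→d6:-→d7:H0→d8:-→d9:-→d10:H1→d11:- -> H1
  lookup 218.0.0.1: bits 11011010 walk d0:H0→d1:-→d2:-→d3:-→d4:-→d5:-→d6:-→d7:H0→d8:- -> H0
  + 218.146.54.208/28 (H1) depth=28
  + 241.109.237.0/24 (H2) depth=24
  + 241.109.224.0/20 (H1) depth=20
  + 241.0.0.0/8 (H1) depth=8
  lookup 218.146.48.0: bits 110110101001001000110 walk d0:H0→d1:-→d2:-→d3:-→d4:-→d5:-→d6:-→d7:H0→d8:-→d9:-→d10:H1→d11:-→d12:H0→d13:-→d14:-→d15:-→d16:-→d17:-→d18:-→d19:-→d20:H2→d21:- -> H2
  + 218.146.54.208/28 (H1) depth=28
  + 218.144.0.0/12 (H2) depth=12
  + 241.96.0.0/12 (H0) depth=12
  + 241.109.224.0/20 (H0) depth=20
  + 218.146.54.0/24 (H0) depth=24
  + 241.109.224.0/19 (H0) depth=19
  + 241.0.0.0/8 (H2) depth=8
  + 0.0.0.0/0 (H0) depth=0
  + 218.144.0.0/12 (H0) depth=12
  lookup 193.111.189.175: bits 110 walk d0:H0→d1:-→d2:-→d3:- -> H0
  lookup 241.109.237.5: bits 11110001011011011110110100 walk d0:H0→d1:-→d2:-→d3:-→d4:-→d5:-→d6:-→d7:-→d8:H2→d9:-→d10:-→d11:-→d12:H0→d13:-→d14:-→d15:-→d16:H0→d17:-→d18:-→d19:H0→d20:H0→d21:-→d22:-→d23:-→d24:H2→d25:-→d26:- -> H2

== LOOKUPS ==
["H0","H0","H1","H1","H0","H2","H0","H2"]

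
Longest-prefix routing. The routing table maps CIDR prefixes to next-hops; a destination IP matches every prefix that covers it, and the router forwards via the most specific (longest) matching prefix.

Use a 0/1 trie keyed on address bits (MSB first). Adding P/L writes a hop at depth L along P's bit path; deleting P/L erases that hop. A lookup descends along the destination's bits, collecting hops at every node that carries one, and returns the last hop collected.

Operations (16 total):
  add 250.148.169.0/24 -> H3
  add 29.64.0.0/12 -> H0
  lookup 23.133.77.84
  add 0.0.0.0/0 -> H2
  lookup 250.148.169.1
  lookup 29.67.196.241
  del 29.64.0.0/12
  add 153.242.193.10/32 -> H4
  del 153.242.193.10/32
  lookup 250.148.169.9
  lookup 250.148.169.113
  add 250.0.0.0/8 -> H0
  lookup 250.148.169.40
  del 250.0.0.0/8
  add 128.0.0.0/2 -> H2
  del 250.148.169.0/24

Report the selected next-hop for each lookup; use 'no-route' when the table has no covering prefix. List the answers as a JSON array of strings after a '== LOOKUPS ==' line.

Process each operation:
  + 250.148.169.0/24 (H3) depth=24
  + 29.64.0.0/12 (H0) depth=12
  Q 23.133.77.84: descend 0001 ; hops seen [∅] ; pick no-route
  + 0.0.0.0/0 (H2) depth=0
  Q 250.148.169.1: descend 111110101001010010101001 ; hops seen [H2,H3] ; pick H3
  Q 29.67.196.241: descend 000111010100 ; hops seen [H2,H0] ; pick H0
  del 29.64.0.0/12 (clear depth 12)
  + 153.242.193.10/32 (H4) depth=32
  del 153.242.193.10/32 (clear depth 32)
  Q 250.148.169.9: descend 111110101001010010101001 ; hops seen [H2,H3] ; pick H3
  Q 250.148.169.113: descend 111110101001010010101001 ; hops seen [H2,H3] ; pick H3
  + 250.0.0.0/8 (H0) depth=8
  Q 250.148.169.40: descend 111110101001010010101001 ; hops seen [H2,H0,H3] ; pick H3
  del 250.0.0.0/8 (clear depth 8)
  + 128.0.0.0/2 (H2) depth=2
  del 250.148.169.0/24 (clear depth 24)

== LOOKUPS ==
["no-route","H3","H0","H3","H3","H3"]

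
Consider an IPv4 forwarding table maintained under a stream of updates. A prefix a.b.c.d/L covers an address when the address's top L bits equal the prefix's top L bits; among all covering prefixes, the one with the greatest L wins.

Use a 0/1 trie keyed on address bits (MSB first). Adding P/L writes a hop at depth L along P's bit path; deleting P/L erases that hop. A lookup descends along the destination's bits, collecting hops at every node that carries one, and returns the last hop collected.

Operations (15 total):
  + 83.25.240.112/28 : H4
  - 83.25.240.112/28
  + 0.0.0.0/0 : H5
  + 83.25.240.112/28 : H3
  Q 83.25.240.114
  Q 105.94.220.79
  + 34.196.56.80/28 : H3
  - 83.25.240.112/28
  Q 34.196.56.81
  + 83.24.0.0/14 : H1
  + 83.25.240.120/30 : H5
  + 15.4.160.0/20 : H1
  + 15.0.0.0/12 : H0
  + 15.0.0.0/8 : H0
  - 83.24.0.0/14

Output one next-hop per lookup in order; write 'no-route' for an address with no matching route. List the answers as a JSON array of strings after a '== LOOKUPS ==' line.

Apply in order:
  add 83.25.240.112/28 -> H4 at depth 28
  del 83.25.240.112/28 (clear depth 28)
  add 0.0.0.0/0 -> H5 at depth 0
  add 83.25.240.112/28 -> H3 at depth 28
  lookup 83.25.240.114: bits 0101001100011001111100000111 walk d0:H5→d1:-→d2:-→d3:-→d4:-→d5:-→d6:-→d7:-→d8:-→d9:-→d10:-→d11:-→d12:-→d13:-→d14:-→d15:-→d16:-→d17:-→d18:-→d19:-→d20:-→d21:-→d22:-→d23:-→d24:-→d25:-→d26:-→d27:-→d28:H3 -> H3
  lookup 105.94.220.79: bits 01 walk d0:H5→d1:-→d2:- -> H5
  add 34.196.56.80/28 -> H3 at depth 28
  del 83.25.240.112/28 (clear depth 28)
  lookup 34.196.56.81: bits 0010001011000100001110000101 walk d0:H5→d1:-→d2:-→d3:-→d4:-→d5:-→d6:-→d7:-→d8:-→d9:-→d10:-→d11:-→d12:-→d13:-→d14:-→d15:-→d16:-→d17:-→d18:-→d19:-→d20:-→d21:-→d22:-→d23:-→d24:-→d25:-→d26:-→d27:-→d28:H3 -> H3
  add 83.24.0.0/14 -> H1 at depth 14
  add 83.25.240.120/30 -> H5 at depth 30
  add 15.4.160.0/20 -> H1 at depth 20
  add 15.0.0.0/12 -> H0 at depth 12
  add 15.0.0.0/8 -> H0 at depth 8
  del 83.24.0.0/14 (clear depth 14)

== LOOKUPS ==
["H3","H5","H3"]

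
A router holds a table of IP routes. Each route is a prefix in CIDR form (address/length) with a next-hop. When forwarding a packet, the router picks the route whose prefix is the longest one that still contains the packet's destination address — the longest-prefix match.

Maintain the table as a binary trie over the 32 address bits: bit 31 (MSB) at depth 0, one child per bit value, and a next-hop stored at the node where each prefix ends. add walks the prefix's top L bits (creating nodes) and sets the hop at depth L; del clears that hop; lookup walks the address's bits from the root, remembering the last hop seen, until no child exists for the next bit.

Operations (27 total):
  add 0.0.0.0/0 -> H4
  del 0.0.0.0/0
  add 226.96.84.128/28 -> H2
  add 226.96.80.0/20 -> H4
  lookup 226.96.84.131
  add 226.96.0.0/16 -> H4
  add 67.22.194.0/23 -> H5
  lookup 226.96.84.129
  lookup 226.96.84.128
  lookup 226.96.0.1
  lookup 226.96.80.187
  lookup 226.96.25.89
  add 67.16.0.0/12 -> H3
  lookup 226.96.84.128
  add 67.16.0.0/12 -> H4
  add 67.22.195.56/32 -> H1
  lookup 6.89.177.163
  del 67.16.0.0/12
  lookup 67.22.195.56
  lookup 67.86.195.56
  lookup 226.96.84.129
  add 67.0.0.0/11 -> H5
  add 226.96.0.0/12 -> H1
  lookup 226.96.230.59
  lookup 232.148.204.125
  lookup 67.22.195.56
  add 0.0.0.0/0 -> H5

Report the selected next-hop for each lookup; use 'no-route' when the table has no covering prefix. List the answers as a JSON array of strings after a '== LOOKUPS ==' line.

Trace:
  add 0.0.0.0/0 -> H4 at depth 0
  del 0.0.0.0/0 (clear depth 0)
  add 226.96.84.128/28 -> H2 at depth 28
  add 226.96.80.0/20 -> H4 at depth 20
  Q 226.96.84.131: descend 1110001001100000010101001000 ; hops seen [H4,H2] ; pick H2
  add 226.96.0.0/16 -> H4 at depth 16
  add 67.22.194.0/23 -> H5 at depth 23
  Q 226.96.84.129: descend 1110001001100000010101001000 ; hops seen [H4,H4,H2] ; pick H2
  Q 226.96.84.128: descend 1110001001100000010101001000 ; hops seen [H4,H4,H2] ; pick H2
  Q 226.96.0.1: descend 11100010011000000 ; hops seen [H4] ; pick H4
  Q 226.96.80.187: descend 111000100110000001010 ; hops seen [H4,H4] ; pick H4
  Q 226.96.25.89: descend 11100010011000000 ; hops seen [H4] ; pick H4
  add 67.16.0.0/12 -> H3 at depth 12
  Q 226.96.84.128: descend 1110001001100000010101001000 ; hops seen [H4,H4,H2] ; pick H2
  add 67.16.0.0/12 -> H4 at depth 12
  add 67.22.195.56/32 -> H1 at depth 32
  Q 6.89.177.163: descend 0 ; hops seen [∅] ; pick no-route
  del 67.16.0.0/12 (clear depth 12)
  Q 67.22.195.56: descend 01000011000101101100001100111000 ; hops seen [H5,H1] ; pick H1
  Q 67.86.195.56: descend 010000110 ; hops seen [∅] ; pick no-route
  Q 226.96.84.129: descend 1110001001100000010101001000 ; hops seen [H4,H4,H2] ; pick H2
  add 67.0.0.0/11 -> H5 at depth 11
  add 226.96.0.0/12 -> H1 at depth 12
  Q 226.96.230.59: descend 1110001001100000 ; hops seen [H1,H4] ; pick H4
  Q 232.148.204.125: descend 1110 ; hops seen [∅] ; pick no-route
  Q 67.22.195.56: descend 01000011000101101100001100111000 ; hops seen [H5,H5,H1] ; pick H1
  add 0.0.0.0/0 -> H5 at depth 0

== LOOKUPS ==
["H2","H2","H2","H4","H4","H4","H2","no-route","H1","no-route","H2","H4","no-route","H1"]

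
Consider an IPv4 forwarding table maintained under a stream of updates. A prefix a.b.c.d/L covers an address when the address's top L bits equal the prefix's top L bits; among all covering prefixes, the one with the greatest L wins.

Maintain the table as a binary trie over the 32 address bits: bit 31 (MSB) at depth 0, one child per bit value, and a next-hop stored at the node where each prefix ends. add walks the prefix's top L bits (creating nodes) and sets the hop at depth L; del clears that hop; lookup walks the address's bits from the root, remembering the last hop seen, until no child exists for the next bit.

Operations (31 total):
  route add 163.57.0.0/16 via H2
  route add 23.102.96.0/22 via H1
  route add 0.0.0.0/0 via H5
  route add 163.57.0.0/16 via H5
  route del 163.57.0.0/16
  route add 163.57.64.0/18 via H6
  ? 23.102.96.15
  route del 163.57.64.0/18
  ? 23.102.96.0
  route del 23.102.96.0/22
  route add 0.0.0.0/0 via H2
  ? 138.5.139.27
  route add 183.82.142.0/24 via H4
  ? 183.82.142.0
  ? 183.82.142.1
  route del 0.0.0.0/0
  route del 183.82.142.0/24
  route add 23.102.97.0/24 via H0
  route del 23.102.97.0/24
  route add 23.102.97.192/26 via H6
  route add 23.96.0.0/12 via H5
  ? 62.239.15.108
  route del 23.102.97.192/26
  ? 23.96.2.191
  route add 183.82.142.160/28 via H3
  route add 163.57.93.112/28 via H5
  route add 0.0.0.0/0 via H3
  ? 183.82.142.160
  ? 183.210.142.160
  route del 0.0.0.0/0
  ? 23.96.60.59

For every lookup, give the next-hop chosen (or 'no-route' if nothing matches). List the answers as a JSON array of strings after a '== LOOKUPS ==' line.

Trace:
  add 163.57.0.0/16 -> H2 at depth 16
  add 23.102.96.0/22 -> H1 at depth 22
  add 0.0.0.0/0 -> H5 at depth 0
  add 163.57.0.0/16 -> H5 at depth 16
  - 163.57.0.0/16 clear@16
  add 163.57.64.0/18 -> H6 at depth 18
  ? 23.102.96.15  path d0:H5→d1:-→d2:-→d3:-→d4:-→d5:-→d6:-→d7:-→d8:-→d9:-→d10:-→d11:-→d12:-→d13:-→d14:-→d15:-→d16:-→d17:-→d18:-→d19:-→d20:-→d21:-→d22:H1  best=H1
  - 163.57.64.0/18 clear@18
  ? 23.102.96.0  path d0:H5→d1:-→d2:-→d3:-→d4:-→d5:-→d6:-→d7:-→d8:-→d9:-→d10:-→d11:-→d12:-→d13:-→d14:-→d15:-→d16:-→d17:-→d18:-→d19:-→d20:-→d21:-→d22:H1  best=H1
  - 23.102.96.0/22 clear@22
  add 0.0.0.0/0 -> H2 at depth 0
  ? 138.5.139.27  path d0:H2→d1:-→d2:-  best=H2
  add 183.82.142.0/24 -> H4 at depth 24
  ? 183.82.142.0  path d0:H2→d1:-→d2:-→d3:-→d4:-→d5:-→d6:-→d7:-→d8:-→d9:-→d10:-→d11:-→d12:-→d13:-→d14:-→d15:-→d16:-→d17:-→d18:-→d19:-→d20:-→d21:-→d22:-→d23:-→d24:H4  best=H4
  ? 183.82.142.1  path d0:H2→d1:-→d2:-→d3:-→d4:-→d5:-→d6:-→d7:-→d8:-→d9:-→d10:-→d11:-→d12:-→d13:-→d14:-→d15:-→d16:-→d17:-→d18:-→d19:-→d20:-→d21:-→d22:-→d23:-→d24:H4  best=H4
  - 0.0.0.0/0 clear@0
  - 183.82.142.0/24 clear@24
  add 23.102.97.0/24 -> H0 at depth 24
  - 23.102.97.0/24 clear@24
  add 23.102.97.192/26 -> H6 at depth 26
  add 23.96.0.0/12 -> H5 at depth 12
  ? 62.239.15.108  path d0:-→d1:-→d2:-  best=no-route
  - 23.102.97.192/26 clear@26
  ? 23.96.2.191  path d0:-→d1:-→d2:-→d3:-→d4:-→d5:-→d6:-→d7:-→d8:-→d9:-→d10:-→d11:-→d12:H5→d13:-  best=H5
  add 183.82.142.160/28 -> H3 at depth 28
  add 163.57.93.112/28 -> H5 at depth 28
  add 0.0.0.0/0 -> H3 at depth 0
  ? 183.82.142.160  path d0:H3→d1:-→d2:-→d3:-→d4:-→d5:-→d6:-→d7:-→d8:-→d9:-→d10:-→d11:-→d12:-→d13:-→d14:-→d15:-→d16:-→d17:-→d18:-→d19:-→d20:-→d21:-→d22:-→d23:-→d24:-→d25:-→d26:-→d27:-→d28:H3  best=H3
  ? 183.210.142.160  path d0:H3→d1:-→d2:-→d3:-→d4:-→d5:-→d6:-→d7:-→d8:-  best=H3
  - 0.0.0.0/0 clear@0
  ? 23.96.60.59  path d0:-→d1:-→d2:-→d3:-→d4:-→d5:-→d6:-→d7:-→d8:-→d9:-→d10:-→d11:-→d12:H5→d13:-  best=H5

== LOOKUPS ==
["H1","H1","H2","H4","H4","no-route","H5","H3","H3","H5"]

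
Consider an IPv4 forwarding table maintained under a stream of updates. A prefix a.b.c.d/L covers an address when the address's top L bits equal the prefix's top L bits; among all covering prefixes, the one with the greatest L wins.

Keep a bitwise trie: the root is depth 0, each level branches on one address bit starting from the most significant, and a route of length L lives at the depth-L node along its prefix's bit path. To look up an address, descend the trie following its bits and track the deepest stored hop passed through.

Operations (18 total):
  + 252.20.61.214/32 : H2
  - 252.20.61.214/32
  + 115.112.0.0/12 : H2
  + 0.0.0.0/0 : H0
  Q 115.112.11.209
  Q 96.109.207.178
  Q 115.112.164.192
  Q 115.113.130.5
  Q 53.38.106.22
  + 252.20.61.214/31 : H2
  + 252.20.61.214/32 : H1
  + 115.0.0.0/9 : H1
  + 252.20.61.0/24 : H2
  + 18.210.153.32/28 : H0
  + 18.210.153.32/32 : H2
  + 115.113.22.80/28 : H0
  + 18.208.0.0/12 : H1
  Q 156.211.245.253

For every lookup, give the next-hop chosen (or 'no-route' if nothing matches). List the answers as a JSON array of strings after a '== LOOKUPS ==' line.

Process each operation:
  + 252.20.61.214/32 (H2) depth=32
  del 252.20.61.214/32 (clear depth 32)
  + 115.112.0.0/12 (H2) depth=12
  + 0.0.0.0/0 (H0) depth=0
  Q 115.112.11.209: descend 011100110111 ; hops seen [H0,H2] ; pick H2
  Q 96.109.207.178: descend 011 ; hops seen [H0] ; pick H0
  Q 115.112.164.192: descend 011100110111 ; hops seen [H0,H2] ; pick H2
  Q 115.113.130.5: descend 011100110111 ; hops seen [H0,H2] ; pick H2
  Q 53.38.106.22: descend 0 ; hops seen [H0] ; pick H0
  + 252.20.61.214/31 (H2) depth=31
  + 252.20.61.214/32 (H1) depth=32
  + 115.0.0.0/9 (H1) depth=9
  + 252.20.61.0/24 (H2) depth=24
  + 18.210.153.32/28 (H0) depth=28
  + 18.210.153.32/32 (H2) depth=32
  + 115.113.22.80/28 (H0) depth=28
  + 18.208.0.0/12 (H1) depth=12
  Q 156.211.245.253: descend 1 ; hops seen [H0] ; pick H0

== LOOKUPS ==
["H2","H0","H2","H2","H0","H0"]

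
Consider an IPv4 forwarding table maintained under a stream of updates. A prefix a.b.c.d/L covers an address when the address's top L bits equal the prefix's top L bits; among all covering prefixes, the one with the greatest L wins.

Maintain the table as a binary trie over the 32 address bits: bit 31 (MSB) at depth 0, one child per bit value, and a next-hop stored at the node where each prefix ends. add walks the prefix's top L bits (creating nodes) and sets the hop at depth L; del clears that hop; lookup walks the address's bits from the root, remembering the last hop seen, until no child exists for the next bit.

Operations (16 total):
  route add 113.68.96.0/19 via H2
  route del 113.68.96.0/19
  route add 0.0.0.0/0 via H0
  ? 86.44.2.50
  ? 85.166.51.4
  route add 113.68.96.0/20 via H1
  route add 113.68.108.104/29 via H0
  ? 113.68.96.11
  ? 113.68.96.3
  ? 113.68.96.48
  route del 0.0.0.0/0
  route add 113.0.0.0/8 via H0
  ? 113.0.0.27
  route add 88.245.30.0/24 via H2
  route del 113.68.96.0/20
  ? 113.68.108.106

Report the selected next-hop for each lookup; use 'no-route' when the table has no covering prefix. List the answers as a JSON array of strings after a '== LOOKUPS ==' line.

Apply in order:
  add 113.68.96.0/19 -> H2 at depth 19
  del 113.68.96.0/19 (clear depth 19)
  add 0.0.0.0/0 -> H0 at depth 0
  lookup 86.44.2.50: bits 01 walk d0:H0→d1:-→d2:- -> H0
  lookup 85.166.51.4: bits 01 walk d0:H0→d1:-→d2:- -> H0
  add 113.68.96.0/20 -> H1 at depth 20
  add 113.68.108.104/29 -> H0 at depth 29
  lookup 113.68.96.11: bits 01110001010001000110 walk d0:H0→d1:-→d2:-→d3:-→d4:-→d5:-→d6:-→d7:-→d8:-→d9:-→d10:-→d11:-→d12:-→d13:-→d14:-→d15:-→d16:-→d17:-→d18:-→d19:-→d20:H1 -> H1
  lookup 113.68.96.3: bits 01110001010001000110 walk d0:H0→d1:-→d2:-→d3:-→d4:-→d5:-→d6:-→d7:-→d8:-→d9:-→d10:-→d11:-→d12:-→d13:-→d14:-→d15:-→d16:-→d17:-→d18:-→d19:-→d20:H1 -> H1
  lookup 113.68.96.48: bits 01110001010001000110 walk d0:H0→d1:-→d2:-→d3:-→d4:-→d5:-→d6:-→d7:-→d8:-→d9:-→d10:-→d11:-→d12:-→d13:-→d14:-→d15:-→d16:-→d17:-→d18:-→d19:-→d20:H1 -> H1
  del 0.0.0.0/0 (clear depth 0)
  add 113.0.0.0/8 -> H0 at depth 8
  lookup 113.0.0.27: bits 011100010 walk d0:-→d1:-→d2:-→d3:-→d4:-→d5:-→d6:-→d7:-→d8:H0→d9:- -> H0
  add 88.245.30.0/24 -> H2 at depth 24
  del 113.68.96.0/20 (clear depth 20)
  lookup 113.68.108.106: bits 01110001010001000110110001101 walk d0:-→d1:-→d2:-→d3:-→d4:-→d5:-→d6:-→d7:-→d8:H0→d9:-→d10:-→d11:-→d12:-→d13:-→d14:-→d15:-→d16:-→d17:-→d18:-→d19:-→d20:-→d21:-→d22:-→d23:-→d24:-→d25:-→d26:-→d27:-→d28:-→d29:H0 -> H0

== LOOKUPS ==
["H0","H0","H1","H1","H1","H0","H0"]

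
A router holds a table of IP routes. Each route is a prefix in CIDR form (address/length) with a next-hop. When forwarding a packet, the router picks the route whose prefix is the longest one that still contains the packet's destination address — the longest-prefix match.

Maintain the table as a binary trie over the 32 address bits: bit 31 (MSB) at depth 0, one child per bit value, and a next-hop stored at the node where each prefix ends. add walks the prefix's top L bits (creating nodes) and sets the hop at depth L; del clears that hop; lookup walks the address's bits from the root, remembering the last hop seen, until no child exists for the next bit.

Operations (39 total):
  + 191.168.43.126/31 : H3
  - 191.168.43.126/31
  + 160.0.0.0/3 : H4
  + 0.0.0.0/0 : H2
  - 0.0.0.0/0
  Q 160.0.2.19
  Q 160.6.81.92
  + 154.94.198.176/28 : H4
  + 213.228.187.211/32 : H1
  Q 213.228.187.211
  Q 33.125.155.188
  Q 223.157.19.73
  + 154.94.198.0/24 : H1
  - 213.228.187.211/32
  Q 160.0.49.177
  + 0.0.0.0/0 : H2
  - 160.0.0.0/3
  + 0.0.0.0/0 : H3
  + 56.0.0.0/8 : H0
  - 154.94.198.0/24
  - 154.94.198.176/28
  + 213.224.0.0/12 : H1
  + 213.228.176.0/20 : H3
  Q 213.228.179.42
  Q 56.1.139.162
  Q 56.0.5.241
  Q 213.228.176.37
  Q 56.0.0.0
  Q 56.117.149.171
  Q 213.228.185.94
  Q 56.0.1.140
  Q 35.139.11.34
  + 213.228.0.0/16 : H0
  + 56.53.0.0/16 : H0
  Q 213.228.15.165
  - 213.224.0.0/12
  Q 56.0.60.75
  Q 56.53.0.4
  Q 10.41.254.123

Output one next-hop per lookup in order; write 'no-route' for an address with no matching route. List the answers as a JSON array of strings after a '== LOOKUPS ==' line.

Process each operation:
  + 191.168.43.126/31 (H3) depth=31
  - 191.168.43.126/31 clear@31
  + 160.0.0.0/3 (H4) depth=3
  + 0.0.0.0/0 (H2) depth=0
  - 0.0.0.0/0 clear@0
  lookup 160.0.2.19: bits 101 walk d0:-→d1:-→d2:-→d3:H4 -> H4
  lookup 160.6.81.92: bits 101 walk d0:-→d1:-→d2:-→d3:H4 -> H4
  + 154.94.198.176/28 (H4) depth=28
  + 213.228.187.211/32 (H1) depth=32
  lookup 213.228.187.211: bits 11010101111001001011101111010011 walk d0:-→d1:-→d2:-→d3:-→d4:-→d5:-→d6:-→d7:-→d8:-→d9:-→d10:-→d11:-→d12:-→d13:-→d14:-→d15:-→d16:-→d17:-→d18:-→d19:-→d20:-→d21:-→d22:-→d23:-→d24:-→d25:-→d26:-→d27:-→d28:-→d29:-→d30:-→d31:-→d32:H1 -> H1
  lookup 33.125.155.188: bits ε walk d0:- -> no-route
  lookup 223.157.19.73: bits 1101 walk d0:-→d1:-→d2:-→d3:-→d4:- -> no-route
  + 154.94.198.0/24 (H1) depth=24
  - 213.228.187.211/32 clear@32
  lookup 160.0.49.177: bits 101 walk d0:-→d1:-→d2:-→d3:H4 -> H4
  + 0.0.0.0/0 (H2) depth=0
  - 160.0.0.0/3 clear@3
  + 0.0.0.0/0 (H3) depth=0
  + 56.0.0.0/8 (H0) depth=8
  - 154.94.198.0/24 clear@24
  - 154.94.198.176/28 clear@28
  + 213.224.0.0/12 (H1) depth=12
  + 213.228.176.0/20 (H3) depth=20
  lookup 213.228.179.42: bits 11010101111001001011 walk d0:H3→d1:-→d2:-→d3:-→d4:-→d5:-→d6:-→d7:-→d8:-→d9:-→d10:-→d11:-→d12:H1→d13:-→d14:-→d15:-→d16:-→d17:-→d18:-→d19:-→d20:H3 -> H3
  lookup 56.1.139.162: bits 00111000 walk d0:H3→d1:-→d2:-→d3:-→d4:-→d5:-→d6:-→d7:-→d8:H0 -> H0
  lookup 56.0.5.241: bits 00111000 walk d0:H3→d1:-→d2:-→d3:-→d4:-→d5:-→d6:-→d7:-→d8:H0 -> H0
  lookup 213.228.176.37: bits 11010101111001001011 walk d0:H3→d1:-→d2:-→d3:-→d4:-→d5:-→d6:-→d7:-→d8:-→d9:-→d10:-→d11:-→d12:H1→d13:-→d14:-→d15:-→d16:-→d17:-→d18:-→d19:-→d20:H3 -> H3
  lookup 56.0.0.0: bits 00111000 walk d0:H3→d1:-→d2:-→d3:-→d4:-→d5:-→d6:-→d7:-→d8:H0 -> H0
  lookup 56.117.149.171: bits 00111000 walk d0:H3→d1:-→d2:-→d3:-→d4:-→d5:-→d6:-→d7:-→d8:H0 -> H0
  lookup 213.228.185.94: bits 1101010111100100101110 walk d0:H3→d1:-→d2:-→d3:-→d4:-→d5:-→d6:-→d7:-→d8:-→d9:-→d10:-→d11:-→d12:H1→d13:-→d14:-→d15:-→d16:-→d17:-→d18:-→d19:-→d20:H3→d21:-→d22:- -> H3
  lookup 56.0.1.140: bits 00111000 walk d0:H3→d1:-→d2:-→d3:-→d4:-→d5:-→d6:-→d7:-→d8:H0 -> H0
  lookup 35.139.11.34: bits 001 walk d0:H3→d1:-→d2:-→d3:- -> H3
  + 213.228.0.0/16 (H0) depth=16
  + 56.53.0.0/16 (H0) depth=16
  lookup 213.228.15.165: bits 1101010111100100 walk d0:H3→d1:-→d2:-→d3:-→d4:-→d5:-→d6:-→d7:-→d8:-→d9:-→d10:-→d11:-→d12:H1→d13:-→d14:-→d15:-→d16:H0 -> H0
  - 213.224.0.0/12 clear@12
  lookup 56.0.60.75: bits 0011100000 walk d0:H3→d1:-→d2:-→d3:-→d4:-→d5:-→d6:-→d7:-→d8:H0→d9:-→d10:- -> H0
  lookup 56.53.0.4: bits 0011100000110101 walk d0:H3→d1:-→d2:-→d3:-→d4:-→d5:-→d6:-→d7:-→d8:H0→d9:-→d10:-→d11:-→d12:-→d13:-→d14:-→d15:-→d16:H0 -> H0
  lookup 10.41.254.123: bits 00 walk d0:H3→d1:-→d2:- -> H3

== LOOKUPS ==
["H4","H4","H1","no-route","no-route","H4","H3","H0","H0","H3","H0","H0","H3","H0","H3","H0","H0","H0","H3"]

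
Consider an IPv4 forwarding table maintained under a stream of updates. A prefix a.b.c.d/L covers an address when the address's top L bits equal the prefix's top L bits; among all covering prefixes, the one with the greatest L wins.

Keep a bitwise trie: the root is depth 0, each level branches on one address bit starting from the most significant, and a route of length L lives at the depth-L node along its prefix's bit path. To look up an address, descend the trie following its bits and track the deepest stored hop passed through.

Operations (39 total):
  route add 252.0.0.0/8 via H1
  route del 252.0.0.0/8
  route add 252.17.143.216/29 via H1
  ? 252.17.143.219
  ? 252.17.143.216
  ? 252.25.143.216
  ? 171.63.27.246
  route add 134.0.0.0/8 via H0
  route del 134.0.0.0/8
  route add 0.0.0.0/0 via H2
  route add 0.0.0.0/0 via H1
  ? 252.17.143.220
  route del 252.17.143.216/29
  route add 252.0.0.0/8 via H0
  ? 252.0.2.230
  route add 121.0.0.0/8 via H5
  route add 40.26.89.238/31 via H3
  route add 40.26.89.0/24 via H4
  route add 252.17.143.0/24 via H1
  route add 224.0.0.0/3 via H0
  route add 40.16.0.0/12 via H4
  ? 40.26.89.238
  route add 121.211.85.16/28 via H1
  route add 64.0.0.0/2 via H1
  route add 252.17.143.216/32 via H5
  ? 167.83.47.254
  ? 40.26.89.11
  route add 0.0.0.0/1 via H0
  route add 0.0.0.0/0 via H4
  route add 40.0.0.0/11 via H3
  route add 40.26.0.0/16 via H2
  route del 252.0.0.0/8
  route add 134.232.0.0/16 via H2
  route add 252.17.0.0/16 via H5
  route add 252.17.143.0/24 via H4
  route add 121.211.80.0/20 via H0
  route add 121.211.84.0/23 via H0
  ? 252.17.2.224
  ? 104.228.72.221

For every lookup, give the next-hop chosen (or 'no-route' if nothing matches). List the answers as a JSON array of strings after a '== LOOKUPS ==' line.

Process each operation:
  add 252.0.0.0/8 -> H1 at depth 8
  del 252.0.0.0/8 (clear depth 8)
  add 252.17.143.216/29 -> H1 at depth 29
  lookup 252.17.143.219: bits 11111100000100011000111111011 walk d0:-→d1:-→d2:-→d3:-→d4:-→d5:-→d6:-→d7:-→d8:-→d9:-→d10:-→d11:-→d12:-→d13:-→d14:-→d15:-→d16:-→d17:-→d18:-→d19:-→d20:-→d21:-→d22:-→d23:-→d24:-→d25:-→d26:-→d27:-→d28:-→d29:H1 -> H1
  lookup 252.17.143.216: bits 11111100000100011000111111011 walk d0:-→d1:-→d2:-→d3:-→d4:-→d5:-→d6:-→d7:-→d8:-→d9:-→d10:-→d11:-→d12:-→d13:-→d14:-→d15:-→d16:-→d17:-→d18:-→d19:-→d20:-→d21:-→d22:-→d23:-→d24:-→d25:-→d26:-→d27:-→d28:-→d29:H1 -> H1
  lookup 252.25.143.216: bits 111111000001 walk d0:-→d1:-→d2:-→d3:-→d4:-→d5:-→d6:-→d7:-→d8:-→d9:-→d10:-→d11:-→d12:- -> no-route
  lookup 171.63.27.246: bits 1 walk d0:-→d1:- -> no-route
  add 134.0.0.0/8 -> H0 at depth 8
  del 134.0.0.0/8 (clear depth 8)
  add 0.0.0.0/0 -> H2 at depth 0
  add 0.0.0.0/0 -> H1 at depth 0
  lookup 252.17.143.220: bits 11111100000100011000111111011 walk d0:H1→d1:-→d2:-→d3:-→d4:-→d5:-→d6:-→d7:-→d8:-→d9:-→d10:-→d11:-→d12:-→d13:-→d14:-→d15:-→d16:-→d17:-→d18:-→d19:-→d20:-→d21:-→d22:-→d23:-→d24:-→d25:-→d26:-→d27:-→d28:-→d29:H1 -> H1
  del 252.17.143.216/29 (clear depth 29)
  add 252.0.0.0/8 -> H0 at depth 8
  lookup 252.0.2.230: bits 11111100000 walk d0:H1→d1:-→d2:-→d3:-→d4:-→d5:-→d6:-→d7:-→d8:H0→d9:-→d10:-→d11:- -> H0
  add 121.0.0.0/8 -> H5 at depth 8
  add 40.26.89.238/31 -> H3 at depth 31
  add 40.26.89.0/24 -> H4 at depth 24
  add 252.17.143.0/24 -> H1 at depth 24
  add 224.0.0.0/3 -> H0 at depth 3
  add 40.16.0.0/12 -> H4 at depth 12
  lookup 40.26.89.238: bits 0010100000011010010110011110111 walk d0:H1→d1:-→d2:-→d3:-→d4:-→d5:-→d6:-→d7:-→d8:-→d9:-→d10:-→d11:-→d12:H4→d13:-→d14:-→d15:-→d16:-→d17:-→d18:-→d19:-→d20:-→d21:-→d22:-→d23:-→d24:H4→d25:-→d26:-→d27:-→d28:-→d29:-→d30:-→d31:H3 -> H3
  add 121.211.85.16/28 -> H1 at depth 28
  add 64.0.0.0/2 -> H1 at depth 2
  add 252.17.143.216/32 -> H5 at depth 32
  lookup 167.83.47.254: bits 10 walk d0:H1→d1:-→d2:- -> H1
  lookup 40.26.89.11: bits 001010000001101001011001 walk d0:H1→d1:-→d2:-→d3:-→d4:-→d5:-→d6:-→d7:-→d8:-→d9:-→d10:-→d11:-→d12:H4→d13:-→d14:-→d15:-→d16:-→d17:-→d18:-→d19:-→d20:-→d21:-→d22:-→d23:-→d24:H4 -> H4
  add 0.0.0.0/1 -> H0 at depth 1
  add 0.0.0.0/0 -> H4 at depth 0
  add 40.0.0.0/11 -> H3 at depth 11
  add 40.26.0.0/16 -> H2 at depth 16
  del 252.0.0.0/8 (clear depth 8)
  add 134.232.0.0/16 -> H2 at depth 16
  add 252.17.0.0/16 -> H5 at depth 16
  add 252.17.143.0/24 -> H4 at depth 24
  add 121.211.80.0/20 -> H0 at depth 20
  add 121.211.84.0/23 -> H0 at depth 23
  lookup 252.17.2.224: bits 1111110000010001 walk d0:H4→d1:-→d2:-→d3:H0→d4:-→d5:-→d6:-→d7:-→d8:-→d9:-→d10:-→d11:-→d12:-→d13:-→d14:-→d15:-→d16:H5 -> H5
  lookup 104.228.72.221: bits 011 walk d0:H4→d1:H0→d2:H1→d3:- -> H1

== LOOKUPS ==
["H1","H1","no-route","no-route","H1","H0","H3","H1","H4","H5","H1"]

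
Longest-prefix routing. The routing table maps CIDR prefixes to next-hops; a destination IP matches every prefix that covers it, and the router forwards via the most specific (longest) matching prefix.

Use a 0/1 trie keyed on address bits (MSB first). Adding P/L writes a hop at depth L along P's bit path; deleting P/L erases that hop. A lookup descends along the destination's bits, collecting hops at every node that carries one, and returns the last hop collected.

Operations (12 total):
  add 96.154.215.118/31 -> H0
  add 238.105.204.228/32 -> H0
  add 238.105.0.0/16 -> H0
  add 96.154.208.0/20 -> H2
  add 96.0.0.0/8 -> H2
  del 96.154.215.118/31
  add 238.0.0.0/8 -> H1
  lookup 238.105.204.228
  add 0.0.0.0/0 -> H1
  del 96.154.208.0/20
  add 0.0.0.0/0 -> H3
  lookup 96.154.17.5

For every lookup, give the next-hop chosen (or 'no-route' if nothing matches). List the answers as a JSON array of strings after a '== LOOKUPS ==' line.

Process each operation:
  + 96.154.215.118/31 (H0) depth=31
  + 238.105.204.228/32 (H0) depth=32
  + 238.105.0.0/16 (H0) depth=16
  + 96.154.208.0/20 (H2) depth=20
  + 96.0.0.0/8 (H2) depth=8
  del 96.154.215.118/31 (clear depth 31)
  + 238.0.0.0/8 (H1) depth=8
  ? 238.105.204.228  path d0:-→d1:-→d2:-→d3:-→d4:-→d5:-→d6:-→d7:-→d8:H1→d9:-→d10:-→d11:-→d12:-→d13:-→d14:-→d15:-→d16:H0→d17:-→d18:-→d19:-→d20:-→d21:-→d22:-→d23:-→d24:-→d25:-→d26:-→d27:-→d28:-→d29:-→d30:-→d31:-→d32:H0  best=H0
  + 0.0.0.0/0 (H1) depth=0
  del 96.154.208.0/20 (clear depth 20)
  + 0.0.0.0/0 (H3) depth=0
  ? 96.154.17.5  path d0:H3→d1:-→d2:-→d3:-→d4:-→d5:-→d6:-→d7:-→d8:H2→d9:-→d10:-→d11:-→d12:-→d13:-→d14:-→d15:-→d16:-  best=H2

== LOOKUPS ==
["H0","H2"]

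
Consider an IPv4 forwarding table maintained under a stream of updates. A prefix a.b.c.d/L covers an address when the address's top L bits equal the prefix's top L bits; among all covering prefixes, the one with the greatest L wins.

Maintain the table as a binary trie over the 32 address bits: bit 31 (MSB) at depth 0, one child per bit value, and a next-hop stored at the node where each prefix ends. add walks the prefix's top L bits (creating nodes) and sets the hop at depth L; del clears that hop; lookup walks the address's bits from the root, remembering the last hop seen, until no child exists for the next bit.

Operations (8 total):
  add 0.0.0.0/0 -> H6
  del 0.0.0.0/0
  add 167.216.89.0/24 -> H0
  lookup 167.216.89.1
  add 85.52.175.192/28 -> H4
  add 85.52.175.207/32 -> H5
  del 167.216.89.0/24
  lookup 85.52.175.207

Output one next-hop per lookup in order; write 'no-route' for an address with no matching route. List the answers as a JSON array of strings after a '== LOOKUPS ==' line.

Trace:
  + 0.0.0.0/0 (H6) depth=0
  del 0.0.0.0/0 (clear depth 0)
  + 167.216.89.0/24 (H0) depth=24
  ? 167.216.89.1  path d0:-→d1:-→d2:-→d3:-→d4:-→d5:-→d6:-→d7:-→d8:-→d9:-→d10:-→d11:-→d12:-→d13:-→d14:-→d15:-→d16:-→d17:-→d18:-→d19:-→d20:-→d21:-→d22:-→d23:-→d24:H0  best=H0
  + 85.52.175.192/28 (H4) depth=28
  + 85.52.175.207/32 (H5) depth=32
  del 167.216.89.0/24 (clear depth 24)
  ? 85.52.175.207  path d0:-→d1:-→d2:-→d3:-→d4:-→d5:-→d6:-→d7:-→d8:-→d9:-→d10:-→d11:-→d12:-→d13:-→d14:-→d15:-→d16:-→d17:-→d18:-→d19:-→d20:-→d21:-→d22:-→d23:-→d24:-→d25:-→d26:-→d27:-→d28:H4→d29:-→d30:-→d31:-→d32:H5  best=H5

== LOOKUPS ==
["H0","H5"]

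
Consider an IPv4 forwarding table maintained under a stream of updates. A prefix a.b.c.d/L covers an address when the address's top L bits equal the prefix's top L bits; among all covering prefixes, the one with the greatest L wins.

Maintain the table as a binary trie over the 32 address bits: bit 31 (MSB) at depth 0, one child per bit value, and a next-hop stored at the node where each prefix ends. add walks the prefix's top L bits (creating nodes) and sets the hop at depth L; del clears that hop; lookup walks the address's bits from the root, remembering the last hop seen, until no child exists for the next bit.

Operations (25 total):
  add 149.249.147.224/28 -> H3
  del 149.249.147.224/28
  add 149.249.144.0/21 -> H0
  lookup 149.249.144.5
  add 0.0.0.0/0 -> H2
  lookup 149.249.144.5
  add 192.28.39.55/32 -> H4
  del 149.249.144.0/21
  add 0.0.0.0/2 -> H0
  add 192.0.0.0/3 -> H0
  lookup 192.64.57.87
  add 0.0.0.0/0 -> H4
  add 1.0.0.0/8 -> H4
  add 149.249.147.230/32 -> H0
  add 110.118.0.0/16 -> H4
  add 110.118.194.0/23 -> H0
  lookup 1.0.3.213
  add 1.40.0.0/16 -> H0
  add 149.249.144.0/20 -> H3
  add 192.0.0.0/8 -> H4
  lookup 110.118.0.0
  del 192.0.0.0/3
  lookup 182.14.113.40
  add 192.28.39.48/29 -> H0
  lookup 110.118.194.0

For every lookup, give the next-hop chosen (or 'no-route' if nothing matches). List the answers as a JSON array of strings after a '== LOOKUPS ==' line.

Apply in order:
  + 149.249.147.224/28 (H3) depth=28
  del 149.249.147.224/28 (clear depth 28)
  + 149.249.144.0/21 (H0) depth=21
  lookup 149.249.144.5: bits 1001010111111001100100 walk d0:-→d1:-→d2:-→d3:-→d4:-→d5:-→d6:-→d7:-→d8:-→d9:-→d10:-→d11:-→d12:-→d13:-→d14:-→d15:-→d16:-→d17:-→d18:-→d19:-→d20:-→d21:H0→d22:- -> H0
  + 0.0.0.0/0 (H2) depth=0
  lookup 149.249.144.5: bits 1001010111111001100100 walk d0:H2→d1:-→d2:-→d3:-→d4:-→d5:-→d6:-→d7:-→d8:-→d9:-→d10:-→d11:-→d12:-→d13:-→d14:-→d15:-→d16:-→d17:-→d18:-→d19:-→d20:-→d21:H0→d22:- -> H0
  + 192.28.39.55/32 (H4) depth=32
  del 149.249.144.0/21 (clear depth 21)
  + 0.0.0.0/2 (H0) depth=2
  + 192.0.0.0/3 (H0) depth=3
  lookup 192.64.57.87: bits 110000000 walk d0:H2→d1:-→d2:-→d3:H0→d4:-→d5:-→d6:-→d7:-→d8:-→d9:- -> H0
  + 0.0.0.0/0 (H4) depth=0
  + 1.0.0.0/8 (H4) depth=8
  + 149.249.147.230/32 (H0) depth=32
  + 110.118.0.0/16 (H4) depth=16
  + 110.118.194.0/23 (H0) depth=23
  lookup 1.0.3.213: bits 00000001 walk d0:H4→d1:-→d2:H0→d3:-→d4:-→d5:-→d6:-→d7:-→d8:H4 -> H4
  + 1.40.0.0/16 (H0) depth=16
  + 149.249.144.0/20 (H3) depth=20
  + 192.0.0.0/8 (H4) depth=8
  lookup 110.118.0.0: bits 0110111001110110 walk d0:H4→d1:-→d2:-→d3:-→d4:-→d5:-→d6:-→d7:-→d8:-→d9:-→d10:-→d11:-→d12:-→d13:-→d14:-→d15:-→d16:H4 -> H4
  del 192.0.0.0/3 (clear depth 3)
  lookup 182.14.113.40: bits 10 walk d0:H4→d1:-→d2:- -> H4
  + 192.28.39.48/29 (H0) depth=29
  lookup 110.118.194.0: bits 01101110011101101100001 walk d0:H4→d1:-→d2:-→d3:-→d4:-→d5:-→d6:-→d7:-→d8:-→d9:-→d10:-→d11:-→d12:-→d13:-→d14:-→d15:-→d16:H4→d17:-→d18:-→d19:-→d20:-→d21:-→d22:-→d23:H0 -> H0

== LOOKUPS ==
["H0","H0","H0","H4","H4","H4","H0"]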